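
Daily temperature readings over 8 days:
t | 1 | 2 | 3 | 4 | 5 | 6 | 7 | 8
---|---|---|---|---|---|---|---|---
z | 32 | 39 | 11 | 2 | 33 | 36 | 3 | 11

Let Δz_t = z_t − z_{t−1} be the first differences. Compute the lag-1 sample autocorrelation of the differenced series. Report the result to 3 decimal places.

First differences Δz: 7, -28, -9, 31, 3, -33, 8
Mean of differences = -3.0000
Numerator Σ(Δz_t−Δz̄)(Δz_{t+1}−Δz̄) = -610.0000
Denominator Σ(Δz_t−Δz̄)² = 2974.0000
r_1(Δz) = -610.0000 / 2974.0000 = -0.205

-0.205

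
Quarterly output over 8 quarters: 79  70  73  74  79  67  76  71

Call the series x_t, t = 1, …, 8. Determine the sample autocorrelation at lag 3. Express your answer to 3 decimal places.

Mean x̄ = (79 + 70 + 73 + 74 + 79 + 67 + 76 + 71)/8 = 73.6250
Σ(x_t−x̄)(x_{t+3}−x̄) = (2.0156) + (-19.4844) + (4.1406) + (0.8906) + (-14.1094) = -26.5469
Denominator Σ(x_t−x̄)² = 127.8750
r_3 = -26.5469 / 127.8750 = -0.208

-0.208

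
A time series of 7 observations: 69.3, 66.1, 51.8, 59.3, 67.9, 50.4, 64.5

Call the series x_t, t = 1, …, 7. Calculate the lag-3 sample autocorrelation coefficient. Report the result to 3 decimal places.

Mean x̄ = (69.3 + 66.1 + 51.8 + 59.3 + 67.9 + 50.4 + 64.5)/7 = 61.3286
Numerator Σ_{t=1}^{4}(x_t−x̄)(x_{t+3}−x̄) = 112.8847
Denominator Σ(x_t−x̄)² = 353.8943
r_3 = 112.8847 / 353.8943 = 0.319

0.319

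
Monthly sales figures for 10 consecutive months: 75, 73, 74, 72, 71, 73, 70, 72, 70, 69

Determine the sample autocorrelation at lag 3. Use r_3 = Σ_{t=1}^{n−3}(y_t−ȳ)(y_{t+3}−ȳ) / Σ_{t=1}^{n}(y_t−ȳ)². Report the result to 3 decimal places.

Mean ȳ = (75 + 73 + 74 + 72 + 71 + 73 + 70 + 72 + 70 + 69)/10 = 71.9000
Σ(y_t−ȳ)(y_{t+3}−ȳ) = (0.3100) + (-0.9900) + (2.3100) + (-0.1900) + (-0.0900) + (-2.0900) + (5.5100) = 4.7700
Denominator Σ(y_t−ȳ)² = 32.9000
r_3 = 4.7700 / 32.9000 = 0.145

0.145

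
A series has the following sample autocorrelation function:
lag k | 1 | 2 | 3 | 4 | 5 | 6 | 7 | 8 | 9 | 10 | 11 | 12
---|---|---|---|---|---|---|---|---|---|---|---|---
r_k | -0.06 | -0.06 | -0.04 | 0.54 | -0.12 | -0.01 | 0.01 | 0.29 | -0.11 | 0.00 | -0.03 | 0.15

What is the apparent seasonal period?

The largest autocorrelation is r_4 = 0.54, with weaker echoes at lags 8 (0.29) and 12 (0.15); the remaining lags stay at or below 0.01.
The dominant spike at lag 4 indicates a seasonal period of 4.

4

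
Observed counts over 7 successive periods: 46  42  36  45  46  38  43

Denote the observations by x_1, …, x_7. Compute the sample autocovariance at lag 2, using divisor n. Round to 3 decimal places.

Mean x̄ = (46 + 42 + 36 + 45 + 46 + 38 + 43)/7 = 42.2857
Σ_{t=1}^{5}(x_t−x̄)(x_{t+2}−x̄) = -56.4490
γ_2 = -56.4490 / 7 = -8.064

-8.064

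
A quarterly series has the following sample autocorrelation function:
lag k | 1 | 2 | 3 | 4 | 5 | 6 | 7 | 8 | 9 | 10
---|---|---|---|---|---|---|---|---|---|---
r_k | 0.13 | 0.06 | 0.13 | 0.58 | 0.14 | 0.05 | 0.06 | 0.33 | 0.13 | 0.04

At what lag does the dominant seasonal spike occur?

The largest autocorrelation is r_4 = 0.58, with a weaker echo at lag 8 (0.33); the remaining lags stay at or below 0.14.
The dominant spike at lag 4 indicates a seasonal period of 4.

4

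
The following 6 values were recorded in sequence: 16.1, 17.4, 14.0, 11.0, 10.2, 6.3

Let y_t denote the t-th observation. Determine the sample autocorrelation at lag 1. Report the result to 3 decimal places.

Mean ȳ = (16.1 + 17.4 + 14.0 + 11.0 + 10.2 + 6.3)/6 = 12.5000
Deviations from mean: 3.6000, 4.9000, 1.5000, -1.5000, -2.3000, -6.2000
Σ(y_t−ȳ)(y_{t+1}−ȳ) = (17.6400) + (7.3500) + (-2.2500) + (3.4500) + (14.2600) = 40.4500
Denominator Σ(y_t−ȳ)² = 85.2000
r_1 = 40.4500 / 85.2000 = 0.475

0.475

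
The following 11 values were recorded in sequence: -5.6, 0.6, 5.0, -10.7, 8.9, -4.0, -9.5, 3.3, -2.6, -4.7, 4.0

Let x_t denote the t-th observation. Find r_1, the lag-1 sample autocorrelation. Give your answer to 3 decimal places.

Mean x̄ = (-5.6 + 0.6 + 5.0 − 10.7 + 8.9 − 4.0 − 9.5 + 3.3 − 2.6 − 4.7 + 4.0)/11 = -1.3909
Numerator Σ_{t=1}^{10}(x_t−x̄)(x_{t+1}−x̄) = -214.1901
Denominator Σ(x_t−x̄)² = 391.1291
r_1 = -214.1901 / 391.1291 = -0.548

-0.548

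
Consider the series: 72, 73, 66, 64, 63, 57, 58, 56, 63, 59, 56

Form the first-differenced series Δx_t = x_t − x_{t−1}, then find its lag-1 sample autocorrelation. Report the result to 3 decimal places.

-0.332

First differences Δx: 1, -7, -2, -1, -6, 1, -2, 7, -4, -3
Mean of differences = -1.6000
Numerator Σ(Δx_t−Δx̄)(Δx_{t+1}−Δx̄) = -47.9600
Denominator Σ(Δx_t−Δx̄)² = 144.4000
r_1(Δx) = -47.9600 / 144.4000 = -0.332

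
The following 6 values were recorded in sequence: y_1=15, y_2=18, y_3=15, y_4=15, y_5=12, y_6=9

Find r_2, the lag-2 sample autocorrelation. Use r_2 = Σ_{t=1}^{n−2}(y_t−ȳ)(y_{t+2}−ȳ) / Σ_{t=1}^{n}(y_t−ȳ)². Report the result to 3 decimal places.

Mean ȳ = (15 + 18 + 15 + 15 + 12 + 9)/6 = 14.0000
Deviations from mean: 1.0000, 4.0000, 1.0000, 1.0000, -2.0000, -5.0000
Σ(y_t−ȳ)(y_{t+2}−ȳ) = (1.0000) + (4.0000) + (-2.0000) + (-5.0000) = -2.0000
Denominator Σ(y_t−ȳ)² = 48.0000
r_2 = -2.0000 / 48.0000 = -0.042

-0.042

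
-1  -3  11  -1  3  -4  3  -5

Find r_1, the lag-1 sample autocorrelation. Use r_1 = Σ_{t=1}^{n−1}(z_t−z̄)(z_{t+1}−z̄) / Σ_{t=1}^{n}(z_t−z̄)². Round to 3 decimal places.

-0.456

Mean z̄ = (-1 − 3 + 11 − 1 + 3 − 4 + 3 − 5)/8 = 0.3750
Deviations from mean: -1.3750, -3.3750, 10.6250, -1.3750, 2.6250, -4.3750, 2.6250, -5.3750
Numerator Σ_{t=1}^{7}(z_t−z̄)(z_{t+1}−z̄) = -86.5156
Denominator Σ(z_t−z̄)² = 189.8750
r_1 = -86.5156 / 189.8750 = -0.456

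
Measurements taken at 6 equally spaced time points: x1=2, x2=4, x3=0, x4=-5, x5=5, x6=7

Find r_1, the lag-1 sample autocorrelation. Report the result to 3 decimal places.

0.051

Mean x̄ = (2 + 4 + 0 − 5 + 5 + 7)/6 = 2.1667
Deviations from mean: -0.1667, 1.8333, -2.1667, -7.1667, 2.8333, 4.8333
Numerator Σ_{t=1}^{5}(x_t−x̄)(x_{t+1}−x̄) = 4.6389
Denominator Σ(x_t−x̄)² = 90.8333
r_1 = 4.6389 / 90.8333 = 0.051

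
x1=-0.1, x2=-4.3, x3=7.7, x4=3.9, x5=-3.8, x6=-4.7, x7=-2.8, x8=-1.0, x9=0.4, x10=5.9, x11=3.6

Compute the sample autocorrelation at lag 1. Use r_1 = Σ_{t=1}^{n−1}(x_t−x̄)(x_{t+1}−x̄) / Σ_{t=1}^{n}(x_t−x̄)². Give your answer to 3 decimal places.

Mean x̄ = (-0.1 − 4.3 + 7.7 + 3.9 − 3.8 − 4.7 − 2.8 − 1.0 + 0.4 + 5.9 + 3.6)/11 = 0.4364
Numerator Σ_{t=1}^{10}(x_t−x̄)(x_{t+1}−x̄) = 38.7923
Denominator Σ(x_t−x̄)² = 184.2055
r_1 = 38.7923 / 184.2055 = 0.211

0.211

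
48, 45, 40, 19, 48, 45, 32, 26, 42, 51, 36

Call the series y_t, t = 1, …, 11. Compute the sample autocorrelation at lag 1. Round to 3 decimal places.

Mean ȳ = (48 + 45 + 40 + 19 + 48 + 45 + 32 + 26 + 42 + 51 + 36)/11 = 39.2727
Numerator Σ_{t=1}^{10}(y_t−ȳ)(y_{t+1}−ȳ) = -75.2562
Denominator Σ(y_t−ȳ)² = 1014.1818
r_1 = -75.2562 / 1014.1818 = -0.074

-0.074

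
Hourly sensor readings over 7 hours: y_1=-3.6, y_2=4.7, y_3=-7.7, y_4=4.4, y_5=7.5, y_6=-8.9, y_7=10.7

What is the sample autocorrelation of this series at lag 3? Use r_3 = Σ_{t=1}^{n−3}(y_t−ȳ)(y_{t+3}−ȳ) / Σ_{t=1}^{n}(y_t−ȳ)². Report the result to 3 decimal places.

Mean ȳ = (-3.6 + 4.7 − 7.7 + 4.4 + 7.5 − 8.9 + 10.7)/7 = 1.0143
Deviations from mean: -4.6143, 3.6857, -8.7143, 3.3857, 6.4857, -9.9143, 9.6857
Σ(y_t−ȳ)(y_{t+3}−ȳ) = (-15.6227) + (23.9045) + (86.3959) + (32.7931) = 127.4708
Denominator Σ(y_t−ȳ)² = 356.4486
r_3 = 127.4708 / 356.4486 = 0.358

0.358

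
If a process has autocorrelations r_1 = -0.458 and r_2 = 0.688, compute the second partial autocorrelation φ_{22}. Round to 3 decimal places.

0.605

φ_{22} = (r_2 − r_1²) / (1 − r_1²)
r_1² = (-0.458)² = 0.209764
Numerator = 0.688 − 0.2098 = 0.4782; denominator = 1 − 0.2098 = 0.7902
φ_{22} = 0.4782 / 0.7902 = 0.605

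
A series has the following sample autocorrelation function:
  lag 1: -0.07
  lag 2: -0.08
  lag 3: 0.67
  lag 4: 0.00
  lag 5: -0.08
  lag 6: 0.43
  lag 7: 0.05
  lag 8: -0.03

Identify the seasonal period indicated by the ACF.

The largest autocorrelation is r_3 = 0.67, with a weaker echo at lag 6 (0.43); the remaining lags stay at or below 0.05.
The dominant spike at lag 3 indicates a seasonal period of 3.

3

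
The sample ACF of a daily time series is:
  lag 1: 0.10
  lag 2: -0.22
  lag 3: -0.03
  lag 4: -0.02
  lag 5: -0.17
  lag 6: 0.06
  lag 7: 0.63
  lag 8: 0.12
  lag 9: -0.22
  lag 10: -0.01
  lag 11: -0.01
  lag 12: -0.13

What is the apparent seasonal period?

7

The largest autocorrelation is r_7 = 0.63; the remaining lags stay at or below 0.12.
The dominant spike at lag 7 indicates a seasonal period of 7.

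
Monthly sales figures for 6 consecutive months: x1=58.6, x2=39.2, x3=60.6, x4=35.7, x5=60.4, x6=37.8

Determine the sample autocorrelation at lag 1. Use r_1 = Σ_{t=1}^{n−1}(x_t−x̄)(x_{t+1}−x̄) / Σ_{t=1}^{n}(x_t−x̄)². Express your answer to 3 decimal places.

Mean x̄ = (58.6 + 39.2 + 60.6 + 35.7 + 60.4 + 37.8)/6 = 48.7167
Deviations from mean: 9.8833, -9.5167, 11.8833, -13.0167, 11.6833, -10.9167
Σ(x_t−x̄)(x_{t+1}−x̄) = (-94.0564) + (-113.0897) + (-154.6814) + (-152.0781) + (-127.5431) = -641.4486
Denominator Σ(x_t−x̄)² = 754.5683
r_1 = -641.4486 / 754.5683 = -0.850

-0.850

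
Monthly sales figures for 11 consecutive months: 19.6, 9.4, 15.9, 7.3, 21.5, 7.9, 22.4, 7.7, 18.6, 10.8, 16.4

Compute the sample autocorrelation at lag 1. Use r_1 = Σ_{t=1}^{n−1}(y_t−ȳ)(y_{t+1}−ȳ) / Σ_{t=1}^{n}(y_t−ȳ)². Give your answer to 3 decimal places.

Mean ȳ = (19.6 + 9.4 + 15.9 + 7.3 + 21.5 + 7.9 + 22.4 + 7.7 + 18.6 + 10.8 + 16.4)/11 = 14.3182
Numerator Σ_{t=1}^{10}(y_t−ȳ)(y_{t+1}−ȳ) = -297.4394
Denominator Σ(y_t−ȳ)² = 340.7764
r_1 = -297.4394 / 340.7764 = -0.873

-0.873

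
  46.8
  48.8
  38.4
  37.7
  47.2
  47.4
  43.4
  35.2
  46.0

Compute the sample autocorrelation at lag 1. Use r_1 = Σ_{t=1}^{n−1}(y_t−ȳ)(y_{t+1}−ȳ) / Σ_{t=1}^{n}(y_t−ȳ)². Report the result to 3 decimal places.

-0.038

Mean ȳ = (46.8 + 48.8 + 38.4 + 37.7 + 47.2 + 47.4 + 43.4 + 35.2 + 46.0)/9 = 43.4333
Numerator Σ_{t=1}^{8}(y_t−ȳ)(y_{t+1}−ȳ) = -7.7311
Denominator Σ(y_t−ȳ)² = 202.6400
r_1 = -7.7311 / 202.6400 = -0.038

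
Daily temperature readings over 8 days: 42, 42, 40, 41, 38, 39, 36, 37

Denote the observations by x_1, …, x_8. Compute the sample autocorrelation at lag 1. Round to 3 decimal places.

0.477

Mean x̄ = (42 + 42 + 40 + 41 + 38 + 39 + 36 + 37)/8 = 39.3750
Deviations from mean: 2.6250, 2.6250, 0.6250, 1.6250, -1.3750, -0.3750, -3.3750, -2.3750
Σ(x_t−x̄)(x_{t+1}−x̄) = (6.8906) + (1.6406) + (1.0156) + (-2.2344) + (0.5156) + (1.2656) + (8.0156) = 17.1094
Denominator Σ(x_t−x̄)² = 35.8750
r_1 = 17.1094 / 35.8750 = 0.477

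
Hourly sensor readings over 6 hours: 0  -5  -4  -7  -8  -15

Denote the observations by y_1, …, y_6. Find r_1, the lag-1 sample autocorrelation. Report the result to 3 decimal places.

Mean ȳ = (0 − 5 − 4 − 7 − 8 − 15)/6 = -6.5000
Σ(y_t−ȳ)(y_{t+1}−ȳ) = (9.7500) + (3.7500) + (-1.2500) + (0.7500) + (12.7500) = 25.7500
Denominator Σ(y_t−ȳ)² = 125.5000
r_1 = 25.7500 / 125.5000 = 0.205

0.205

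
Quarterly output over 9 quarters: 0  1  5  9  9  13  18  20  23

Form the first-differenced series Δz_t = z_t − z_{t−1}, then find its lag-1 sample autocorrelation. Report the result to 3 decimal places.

-0.330

First differences Δz: 1, 4, 4, 0, 4, 5, 2, 3
Mean of differences = 2.8750
Numerator Σ(Δz_t−Δz̄)(Δz_{t+1}−Δz̄) = -6.8906
Denominator Σ(Δz_t−Δz̄)² = 20.8750
r_1(Δz) = -6.8906 / 20.8750 = -0.330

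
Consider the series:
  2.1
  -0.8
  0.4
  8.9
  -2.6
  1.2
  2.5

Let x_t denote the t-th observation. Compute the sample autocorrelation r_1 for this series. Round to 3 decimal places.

Mean x̄ = (2.1 − 0.8 + 0.4 + 8.9 − 2.6 + 1.2 + 2.5)/7 = 1.6714
Deviations from mean: 0.4286, -2.4714, -1.2714, 7.2286, -4.2714, -0.4714, 0.8286
Σ(x_t−x̄)(x_{t+1}−x̄) = (-1.0592) + (3.1422) + (-9.1906) + (-30.8763) + (2.0137) + (-0.3906) = -36.3608
Denominator Σ(x_t−x̄)² = 79.3143
r_1 = -36.3608 / 79.3143 = -0.458

-0.458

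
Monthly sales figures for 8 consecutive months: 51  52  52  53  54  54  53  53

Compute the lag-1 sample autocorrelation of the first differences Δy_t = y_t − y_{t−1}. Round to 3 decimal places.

First differences Δy: 1, 0, 1, 1, 0, -1, 0
Mean of differences = 0.2857
Numerator Σ(Δy_t−Δȳ)(Δy_{t+1}−Δȳ) = 0.6327
Denominator Σ(Δy_t−Δȳ)² = 3.4286
r_1(Δy) = 0.6327 / 3.4286 = 0.185

0.185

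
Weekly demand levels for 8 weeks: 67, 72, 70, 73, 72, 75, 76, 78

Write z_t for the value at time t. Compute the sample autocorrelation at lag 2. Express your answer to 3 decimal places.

0.327

Mean z̄ = (67 + 72 + 70 + 73 + 72 + 75 + 76 + 78)/8 = 72.8750
Deviations from mean: -5.8750, -0.8750, -2.8750, 0.1250, -0.8750, 2.1250, 3.1250, 5.1250
Numerator Σ_{t=1}^{6}(z_t−z̄)(z_{t+2}−z̄) = 27.7188
Denominator Σ(z_t−z̄)² = 84.8750
r_2 = 27.7188 / 84.8750 = 0.327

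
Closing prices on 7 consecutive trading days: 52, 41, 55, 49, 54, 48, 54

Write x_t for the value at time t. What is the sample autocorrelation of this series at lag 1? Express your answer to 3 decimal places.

Mean x̄ = (52 + 41 + 55 + 49 + 54 + 48 + 54)/7 = 50.4286
Numerator Σ_{t=1}^{6}(x_t−x̄)(x_{t+1}−x̄) = -86.8980
Denominator Σ(x_t−x̄)² = 145.7143
r_1 = -86.8980 / 145.7143 = -0.596

-0.596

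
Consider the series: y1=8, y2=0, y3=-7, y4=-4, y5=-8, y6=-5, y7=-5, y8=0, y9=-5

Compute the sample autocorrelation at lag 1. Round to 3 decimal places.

0.170

Mean ȳ = (8 + 0 − 7 − 4 − 8 − 5 − 5 + 0 − 5)/9 = -2.8889
Numerator Σ_{t=1}^{8}(y_t−ȳ)(y_{t+1}−ȳ) = 32.8765
Denominator Σ(y_t−ȳ)² = 192.8889
r_1 = 32.8765 / 192.8889 = 0.170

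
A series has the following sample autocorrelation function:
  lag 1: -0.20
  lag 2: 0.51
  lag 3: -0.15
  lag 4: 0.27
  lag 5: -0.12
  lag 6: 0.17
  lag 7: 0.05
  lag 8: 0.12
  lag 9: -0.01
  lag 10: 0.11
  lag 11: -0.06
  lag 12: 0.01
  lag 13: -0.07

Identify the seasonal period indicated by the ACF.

The largest autocorrelation is r_2 = 0.51, with weaker echoes at lags 4 (0.27) and 6 (0.17); the remaining lags stay at or below 0.12.
The dominant spike at lag 2 indicates a seasonal period of 2.

2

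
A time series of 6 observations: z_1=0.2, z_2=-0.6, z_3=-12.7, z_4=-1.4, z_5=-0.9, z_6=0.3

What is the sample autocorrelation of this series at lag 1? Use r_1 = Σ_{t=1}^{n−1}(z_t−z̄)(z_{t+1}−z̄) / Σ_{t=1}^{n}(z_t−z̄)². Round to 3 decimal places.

-0.153

Mean z̄ = (0.2 − 0.6 − 12.7 − 1.4 − 0.9 + 0.3)/6 = -2.5167
Deviations from mean: 2.7167, 1.9167, -10.1833, 1.1167, 1.6167, 2.8167
Numerator Σ_{t=1}^{5}(z_t−z̄)(z_{t+1}−z̄) = -19.3236
Denominator Σ(z_t−z̄)² = 126.5483
r_1 = -19.3236 / 126.5483 = -0.153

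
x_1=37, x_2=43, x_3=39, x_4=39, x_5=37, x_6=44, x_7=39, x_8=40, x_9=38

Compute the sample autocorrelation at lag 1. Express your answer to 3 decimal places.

Mean x̄ = (37 + 43 + 39 + 39 + 37 + 44 + 39 + 40 + 38)/9 = 39.5556
Numerator Σ_{t=1}^{8}(x_t−x̄)(x_{t+1}−x̄) = -23.7531
Denominator Σ(x_t−x̄)² = 48.2222
r_1 = -23.7531 / 48.2222 = -0.493

-0.493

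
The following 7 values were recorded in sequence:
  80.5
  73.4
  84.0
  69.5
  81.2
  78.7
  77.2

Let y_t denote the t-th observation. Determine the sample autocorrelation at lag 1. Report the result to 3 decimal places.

-0.793

Mean ȳ = (80.5 + 73.4 + 84.0 + 69.5 + 81.2 + 78.7 + 77.2)/7 = 77.7857
Deviations from mean: 2.7143, -4.3857, 6.2143, -8.2857, 3.4143, 0.9143, -0.5857
Σ(y_t−ȳ)(y_{t+1}−ȳ) = (-11.9041) + (-27.2541) + (-51.4898) + (-28.2898) + (3.1216) + (-0.5355) = -116.3516
Denominator Σ(y_t−ȳ)² = 146.7086
r_1 = -116.3516 / 146.7086 = -0.793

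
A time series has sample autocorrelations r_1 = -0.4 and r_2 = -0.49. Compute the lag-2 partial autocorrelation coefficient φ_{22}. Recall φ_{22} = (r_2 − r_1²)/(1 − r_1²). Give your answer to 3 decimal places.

-0.774

φ_{22} = (r_2 − r_1²) / (1 − r_1²)
r_1² = (-0.4)² = 0.16
Numerator = -0.49 − 0.1600 = -0.6500; denominator = 1 − 0.1600 = 0.8400
φ_{22} = -0.6500 / 0.8400 = -0.774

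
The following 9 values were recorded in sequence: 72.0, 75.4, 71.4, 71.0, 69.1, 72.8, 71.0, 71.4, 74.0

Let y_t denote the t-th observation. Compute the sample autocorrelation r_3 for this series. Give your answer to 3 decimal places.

-0.218

Mean ȳ = (72.0 + 75.4 + 71.4 + 71.0 + 69.1 + 72.8 + 71.0 + 71.4 + 74.0)/9 = 72.0111
Σ(y_t−ȳ)(y_{t+3}−ȳ) = (0.0112) + (-9.8654) + (-0.4821) + (1.0223) + (1.7790) + (1.5690) = -5.9659
Denominator Σ(y_t−ȳ)² = 27.3289
r_3 = -5.9659 / 27.3289 = -0.218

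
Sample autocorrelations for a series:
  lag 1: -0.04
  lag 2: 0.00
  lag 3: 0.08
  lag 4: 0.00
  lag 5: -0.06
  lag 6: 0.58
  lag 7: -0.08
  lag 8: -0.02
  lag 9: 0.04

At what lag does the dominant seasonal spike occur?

6

The largest autocorrelation is r_6 = 0.58; the remaining lags stay at or below 0.08.
The dominant spike at lag 6 indicates a seasonal period of 6.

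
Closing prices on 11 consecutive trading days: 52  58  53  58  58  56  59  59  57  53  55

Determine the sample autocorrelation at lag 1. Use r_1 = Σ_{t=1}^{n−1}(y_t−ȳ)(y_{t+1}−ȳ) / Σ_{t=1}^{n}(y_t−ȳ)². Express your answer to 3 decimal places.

-0.081

Mean ȳ = (52 + 58 + 53 + 58 + 58 + 56 + 59 + 59 + 57 + 53 + 55)/11 = 56.1818
Numerator Σ_{t=1}^{10}(y_t−ȳ)(y_{t+1}−ȳ) = -5.3058
Denominator Σ(y_t−ȳ)² = 65.6364
r_1 = -5.3058 / 65.6364 = -0.081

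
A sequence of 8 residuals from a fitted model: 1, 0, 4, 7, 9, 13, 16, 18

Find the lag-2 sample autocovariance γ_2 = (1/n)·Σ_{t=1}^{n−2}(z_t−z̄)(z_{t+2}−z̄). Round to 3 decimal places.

Mean z̄ = (1 + 0 + 4 + 7 + 9 + 13 + 16 + 18)/8 = 8.5000
Σ_{t=1}^{6}(z_t−z̄)(z_{t+2}−z̄) = 84.0000
γ_2 = 84.0000 / 8 = 10.500

10.500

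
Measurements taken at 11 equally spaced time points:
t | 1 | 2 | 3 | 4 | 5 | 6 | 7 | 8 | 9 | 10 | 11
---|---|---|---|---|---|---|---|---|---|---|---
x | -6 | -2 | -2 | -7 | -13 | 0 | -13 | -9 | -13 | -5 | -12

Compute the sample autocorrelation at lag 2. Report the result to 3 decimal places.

0.230

Mean x̄ = (-6 − 2 − 2 − 7 − 13 + 0 − 13 − 9 − 13 − 5 − 12)/11 = -7.4545
Numerator Σ_{t=1}^{9}(x_t−x̄)(x_{t+2}−x̄) = 54.9504
Denominator Σ(x_t−x̄)² = 238.7273
r_2 = 54.9504 / 238.7273 = 0.230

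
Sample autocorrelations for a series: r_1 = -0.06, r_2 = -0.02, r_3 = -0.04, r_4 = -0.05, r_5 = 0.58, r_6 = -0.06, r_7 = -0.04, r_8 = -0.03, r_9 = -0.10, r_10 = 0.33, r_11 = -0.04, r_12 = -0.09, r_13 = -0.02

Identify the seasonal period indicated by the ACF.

5

The largest autocorrelation is r_5 = 0.58, with a weaker echo at lag 10 (0.33); the remaining lags stay at or below -0.02.
The dominant spike at lag 5 indicates a seasonal period of 5.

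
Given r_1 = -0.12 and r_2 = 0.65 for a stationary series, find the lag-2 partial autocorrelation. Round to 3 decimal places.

φ_{22} = (r_2 − r_1²) / (1 − r_1²)
r_1² = (-0.12)² = 0.0144
Numerator = 0.65 − 0.0144 = 0.6356; denominator = 1 − 0.0144 = 0.9856
φ_{22} = 0.6356 / 0.9856 = 0.645

0.645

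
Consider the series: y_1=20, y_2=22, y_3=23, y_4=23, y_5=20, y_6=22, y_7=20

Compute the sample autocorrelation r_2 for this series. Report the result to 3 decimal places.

Mean ȳ = (20 + 22 + 23 + 23 + 20 + 22 + 20)/7 = 21.4286
Deviations from mean: -1.4286, 0.5714, 1.5714, 1.5714, -1.4286, 0.5714, -1.4286
Σ(y_t−ȳ)(y_{t+2}−ȳ) = (-2.2449) + (0.8980) + (-2.2449) + (0.8980) + (2.0408) = -0.6531
Denominator Σ(y_t−ȳ)² = 11.7143
r_2 = -0.6531 / 11.7143 = -0.056

-0.056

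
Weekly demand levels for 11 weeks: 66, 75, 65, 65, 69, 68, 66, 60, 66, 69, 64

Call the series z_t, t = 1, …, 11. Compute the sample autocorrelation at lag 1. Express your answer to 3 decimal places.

-0.122

Mean z̄ = (66 + 75 + 65 + 65 + 69 + 68 + 66 + 60 + 66 + 69 + 64)/11 = 66.6364
Numerator Σ_{t=1}^{10}(z_t−z̄)(z_{t+1}−z̄) = -17.1322
Denominator Σ(z_t−z̄)² = 140.5455
r_1 = -17.1322 / 140.5455 = -0.122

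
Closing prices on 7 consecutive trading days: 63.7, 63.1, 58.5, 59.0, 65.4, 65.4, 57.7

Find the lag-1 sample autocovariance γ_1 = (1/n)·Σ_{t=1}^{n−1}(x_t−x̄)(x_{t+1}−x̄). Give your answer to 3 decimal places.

Mean x̄ = (63.7 + 63.1 + 58.5 + 59.0 + 65.4 + 65.4 + 57.7)/7 = 61.8286
Deviations: 1.8714, 1.2714, -3.3286, -2.8286, 3.5714, 3.5714, -4.1286
Σ_{t=1}^{6}(x_t−x̄)(x_{t+1}−x̄) = -4.5294
γ_1 = -4.5294 / 7 = -0.647

-0.647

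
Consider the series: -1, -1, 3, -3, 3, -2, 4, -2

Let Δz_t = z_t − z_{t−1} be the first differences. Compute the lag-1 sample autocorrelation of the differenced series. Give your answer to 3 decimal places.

First differences Δz: 0, 4, -6, 6, -5, 6, -6
Mean of differences = -0.1429
Numerator Σ(Δz_t−Δz̄)(Δz_{t+1}−Δz̄) = -155.3061
Denominator Σ(Δz_t−Δz̄)² = 184.8571
r_1(Δz) = -155.3061 / 184.8571 = -0.840

-0.840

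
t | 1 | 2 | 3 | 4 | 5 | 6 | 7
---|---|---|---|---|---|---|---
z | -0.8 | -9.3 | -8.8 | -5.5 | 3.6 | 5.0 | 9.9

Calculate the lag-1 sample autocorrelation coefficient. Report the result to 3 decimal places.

0.528

Mean z̄ = (-0.8 − 9.3 − 8.8 − 5.5 + 3.6 + 5.0 + 9.9)/7 = -0.8429
Numerator Σ_{t=1}^{6}(z_t−z̄)(z_{t+1}−z̄) = 172.0267
Denominator Σ(z_t−z̄)² = 325.8171
r_1 = 172.0267 / 325.8171 = 0.528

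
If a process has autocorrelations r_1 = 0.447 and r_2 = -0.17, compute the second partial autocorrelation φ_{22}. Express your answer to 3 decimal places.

φ_{22} = (r_2 − r_1²) / (1 − r_1²)
r_1² = (0.447)² = 0.199809
Numerator = -0.17 − 0.1998 = -0.3698; denominator = 1 − 0.1998 = 0.8002
φ_{22} = -0.3698 / 0.8002 = -0.462

-0.462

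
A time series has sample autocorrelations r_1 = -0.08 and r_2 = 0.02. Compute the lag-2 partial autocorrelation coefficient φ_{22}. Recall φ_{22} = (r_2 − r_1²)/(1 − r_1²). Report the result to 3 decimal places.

0.014

φ_{22} = (r_2 − r_1²) / (1 − r_1²)
r_1² = (-0.08)² = 0.0064
Numerator = 0.02 − 0.0064 = 0.0136; denominator = 1 − 0.0064 = 0.9936
φ_{22} = 0.0136 / 0.9936 = 0.014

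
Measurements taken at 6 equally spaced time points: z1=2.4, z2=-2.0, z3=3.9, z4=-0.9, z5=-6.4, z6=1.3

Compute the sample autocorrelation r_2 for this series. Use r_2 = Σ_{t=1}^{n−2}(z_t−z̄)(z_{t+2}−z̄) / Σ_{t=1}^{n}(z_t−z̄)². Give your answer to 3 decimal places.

-0.210

Mean z̄ = (2.4 − 2.0 + 3.9 − 0.9 − 6.4 + 1.3)/6 = -0.2833
Deviations from mean: 2.6833, -1.7167, 4.1833, -0.6167, -6.1167, 1.5833
Σ(z_t−z̄)(z_{t+2}−z̄) = (11.2253) + (1.0586) + (-25.5881) + (-0.9764) = -14.2806
Denominator Σ(z_t−z̄)² = 67.9483
r_2 = -14.2806 / 67.9483 = -0.210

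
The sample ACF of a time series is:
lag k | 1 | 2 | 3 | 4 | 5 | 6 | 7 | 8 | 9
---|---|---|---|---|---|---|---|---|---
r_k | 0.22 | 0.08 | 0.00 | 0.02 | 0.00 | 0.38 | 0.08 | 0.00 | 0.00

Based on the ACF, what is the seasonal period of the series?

The largest autocorrelation is r_6 = 0.38; the remaining lags stay at or below 0.22. The elevated value at lag 1 (0.22), dropping to 0.08 at lag 2, reflects decaying short-term dependence rather than seasonality.
The dominant spike at lag 6 indicates a seasonal period of 6.

6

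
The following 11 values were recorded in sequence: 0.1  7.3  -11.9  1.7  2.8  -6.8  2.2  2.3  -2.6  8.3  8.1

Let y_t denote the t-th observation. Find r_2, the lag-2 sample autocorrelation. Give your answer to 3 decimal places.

Mean ȳ = (0.1 + 7.3 − 11.9 + 1.7 + 2.8 − 6.8 + 2.2 + 2.3 − 2.6 + 8.3 + 8.1)/11 = 1.0455
Numerator Σ_{t=1}^{9}(y_t−ȳ)(y_{t+2}−ȳ) = -40.1569
Denominator Σ(y_t−ȳ)² = 391.2473
r_2 = -40.1569 / 391.2473 = -0.103

-0.103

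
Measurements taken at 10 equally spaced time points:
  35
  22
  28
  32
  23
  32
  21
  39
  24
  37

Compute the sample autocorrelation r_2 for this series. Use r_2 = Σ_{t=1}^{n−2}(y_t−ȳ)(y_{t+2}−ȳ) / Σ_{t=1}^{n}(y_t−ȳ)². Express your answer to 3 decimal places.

Mean ȳ = (35 + 22 + 28 + 32 + 23 + 32 + 21 + 39 + 24 + 37)/10 = 29.3000
Numerator Σ_{t=1}^{8}(y_t−ȳ)(y_{t+2}−ȳ) = 185.5200
Denominator Σ(y_t−ȳ)² = 392.1000
r_2 = 185.5200 / 392.1000 = 0.473

0.473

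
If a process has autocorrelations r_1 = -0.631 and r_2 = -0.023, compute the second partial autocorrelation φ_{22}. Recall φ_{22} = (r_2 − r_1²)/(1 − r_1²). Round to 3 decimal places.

-0.700

φ_{22} = (r_2 − r_1²) / (1 − r_1²)
r_1² = (-0.631)² = 0.398161
Numerator = -0.023 − 0.3982 = -0.4212; denominator = 1 − 0.3982 = 0.6018
φ_{22} = -0.4212 / 0.6018 = -0.700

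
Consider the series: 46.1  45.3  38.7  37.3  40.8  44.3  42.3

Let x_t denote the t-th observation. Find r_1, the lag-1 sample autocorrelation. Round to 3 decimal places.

Mean x̄ = (46.1 + 45.3 + 38.7 + 37.3 + 40.8 + 44.3 + 42.3)/7 = 42.1143
Numerator Σ_{t=1}^{6}(x_t−x̄)(x_{t+1}−x̄) = 22.1184
Denominator Σ(x_t−x̄)² = 67.4086
r_1 = 22.1184 / 67.4086 = 0.328

0.328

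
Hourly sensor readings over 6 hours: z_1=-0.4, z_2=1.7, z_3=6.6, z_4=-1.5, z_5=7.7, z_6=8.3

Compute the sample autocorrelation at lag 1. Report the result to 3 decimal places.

Mean z̄ = (-0.4 + 1.7 + 6.6 − 1.5 + 7.7 + 8.3)/6 = 3.7333
Deviations from mean: -4.1333, -2.0333, 2.8667, -5.2333, 3.9667, 4.5667
Numerator Σ_{t=1}^{5}(z_t−z̄)(z_{t+1}−z̄) = -15.0711
Denominator Σ(z_t−z̄)² = 93.4133
r_1 = -15.0711 / 93.4133 = -0.161

-0.161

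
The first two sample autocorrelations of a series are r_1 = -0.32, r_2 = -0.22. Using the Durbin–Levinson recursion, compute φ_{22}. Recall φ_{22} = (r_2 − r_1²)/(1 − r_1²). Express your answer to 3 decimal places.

φ_{22} = (r_2 − r_1²) / (1 − r_1²)
r_1² = (-0.32)² = 0.1024
Numerator = -0.22 − 0.1024 = -0.3224; denominator = 1 − 0.1024 = 0.8976
φ_{22} = -0.3224 / 0.8976 = -0.359

-0.359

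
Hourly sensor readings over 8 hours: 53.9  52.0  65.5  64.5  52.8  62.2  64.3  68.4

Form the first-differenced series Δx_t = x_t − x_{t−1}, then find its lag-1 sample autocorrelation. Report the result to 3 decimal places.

-0.344

First differences Δx: -1.9, 13.5, -1.0, -11.7, 9.4, 2.1, 4.1
Mean of differences = 2.0714
Numerator Σ(Δx_t−Δx̄)(Δx_{t+1}−Δx̄) = -138.8494
Denominator Σ(Δx_t−Δx̄)² = 403.2943
r_1(Δx) = -138.8494 / 403.2943 = -0.344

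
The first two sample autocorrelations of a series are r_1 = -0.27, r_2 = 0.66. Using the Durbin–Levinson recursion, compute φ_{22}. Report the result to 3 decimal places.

0.633

φ_{22} = (r_2 − r_1²) / (1 − r_1²)
r_1² = (-0.27)² = 0.0729
Numerator = 0.66 − 0.0729 = 0.5871; denominator = 1 − 0.0729 = 0.9271
φ_{22} = 0.5871 / 0.9271 = 0.633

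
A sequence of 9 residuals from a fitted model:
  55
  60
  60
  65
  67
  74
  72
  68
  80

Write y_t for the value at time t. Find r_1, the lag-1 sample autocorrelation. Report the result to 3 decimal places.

0.407

Mean ȳ = (55 + 60 + 60 + 65 + 67 + 74 + 72 + 68 + 80)/9 = 66.7778
Numerator Σ_{t=1}^{8}(y_t−ȳ)(y_{t+1}−ȳ) = 199.2840
Denominator Σ(y_t−ȳ)² = 489.5556
r_1 = 199.2840 / 489.5556 = 0.407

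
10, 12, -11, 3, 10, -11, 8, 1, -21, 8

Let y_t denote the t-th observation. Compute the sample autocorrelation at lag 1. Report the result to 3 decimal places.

Mean ȳ = (10 + 12 − 11 + 3 + 10 − 11 + 8 + 1 − 21 + 8)/10 = 0.9000
Numerator Σ_{t=1}^{9}(y_t−ȳ)(y_{t+1}−ȳ) = -386.7100
Denominator Σ(y_t−ȳ)² = 1156.9000
r_1 = -386.7100 / 1156.9000 = -0.334

-0.334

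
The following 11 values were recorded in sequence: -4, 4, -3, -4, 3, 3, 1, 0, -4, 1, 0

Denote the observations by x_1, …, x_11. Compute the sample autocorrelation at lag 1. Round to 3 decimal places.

-0.215

Mean x̄ = (-4 + 4 − 3 − 4 + 3 + 3 + 1 + 0 − 4 + 1 + 0)/11 = -0.2727
Numerator Σ_{t=1}^{10}(x_t−x̄)(x_{t+1}−x̄) = -19.8017
Denominator Σ(x_t−x̄)² = 92.1818
r_1 = -19.8017 / 92.1818 = -0.215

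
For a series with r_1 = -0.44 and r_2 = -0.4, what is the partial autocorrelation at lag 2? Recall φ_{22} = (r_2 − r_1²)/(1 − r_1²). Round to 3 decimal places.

-0.736

φ_{22} = (r_2 − r_1²) / (1 − r_1²)
r_1² = (-0.44)² = 0.1936
Numerator = -0.4 − 0.1936 = -0.5936; denominator = 1 − 0.1936 = 0.8064
φ_{22} = -0.5936 / 0.8064 = -0.736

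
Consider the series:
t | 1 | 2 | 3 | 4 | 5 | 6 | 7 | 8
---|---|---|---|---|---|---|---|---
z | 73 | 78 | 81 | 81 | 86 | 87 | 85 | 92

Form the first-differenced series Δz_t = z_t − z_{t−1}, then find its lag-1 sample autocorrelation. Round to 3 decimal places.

First differences Δz: 5, 3, 0, 5, 1, -2, 7
Mean of differences = 2.7143
Numerator Σ(Δz_t−Δz̄)(Δz_{t+1}−Δz̄) = -22.3673
Denominator Σ(Δz_t−Δz̄)² = 61.4286
r_1(Δz) = -22.3673 / 61.4286 = -0.364

-0.364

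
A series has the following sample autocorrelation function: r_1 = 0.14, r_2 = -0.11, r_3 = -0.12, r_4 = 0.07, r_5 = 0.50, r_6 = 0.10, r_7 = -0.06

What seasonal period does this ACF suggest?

The largest autocorrelation is r_5 = 0.50; the remaining lags stay at or below 0.14.
The dominant spike at lag 5 indicates a seasonal period of 5.

5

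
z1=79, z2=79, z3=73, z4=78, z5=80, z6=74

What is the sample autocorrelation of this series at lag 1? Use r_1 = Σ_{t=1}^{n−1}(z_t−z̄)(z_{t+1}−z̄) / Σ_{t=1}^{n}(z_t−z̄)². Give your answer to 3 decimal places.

Mean z̄ = (79 + 79 + 73 + 78 + 80 + 74)/6 = 77.1667
Numerator Σ_{t=1}^{5}(z_t−z̄)(z_{t+1}−z̄) = -14.3611
Denominator Σ(z_t−z̄)² = 42.8333
r_1 = -14.3611 / 42.8333 = -0.335

-0.335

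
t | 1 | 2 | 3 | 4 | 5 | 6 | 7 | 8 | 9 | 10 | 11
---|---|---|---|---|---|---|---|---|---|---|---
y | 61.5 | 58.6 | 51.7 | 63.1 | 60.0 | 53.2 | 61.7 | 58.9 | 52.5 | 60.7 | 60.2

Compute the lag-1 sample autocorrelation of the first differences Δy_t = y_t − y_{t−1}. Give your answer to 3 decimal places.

-0.448

First differences Δy: -2.9, -6.9, 11.4, -3.1, -6.8, 8.5, -2.8, -6.4, 8.2, -0.5
Mean of differences = -0.1300
Numerator Σ(Δy_t−Δȳ)(Δy_{t+1}−Δȳ) = -192.9139
Denominator Σ(Δy_t−Δȳ)² = 430.2010
r_1(Δy) = -192.9139 / 430.2010 = -0.448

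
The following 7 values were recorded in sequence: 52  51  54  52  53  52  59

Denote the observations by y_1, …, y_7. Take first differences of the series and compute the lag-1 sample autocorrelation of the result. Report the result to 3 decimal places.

-0.379

First differences Δy: -1, 3, -2, 1, -1, 7
Mean of differences = 1.1667
Numerator Σ(Δy_t−Δȳ)(Δy_{t+1}−Δȳ) = -21.5278
Denominator Σ(Δy_t−Δȳ)² = 56.8333
r_1(Δy) = -21.5278 / 56.8333 = -0.379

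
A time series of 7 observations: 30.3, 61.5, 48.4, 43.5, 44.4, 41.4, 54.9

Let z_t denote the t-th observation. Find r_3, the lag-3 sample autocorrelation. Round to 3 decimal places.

Mean z̄ = (30.3 + 61.5 + 48.4 + 43.5 + 44.4 + 41.4 + 54.9)/7 = 46.3429
Deviations from mean: -16.0429, 15.1571, 2.0571, -2.8429, -1.9429, -4.9429, 8.5571
Σ(z_t−z̄)(z_{t+3}−z̄) = (45.6076) + (-29.4482) + (-10.1682) + (-24.3267) = -18.3355
Denominator Σ(z_t−z̄)² = 600.8571
r_3 = -18.3355 / 600.8571 = -0.031

-0.031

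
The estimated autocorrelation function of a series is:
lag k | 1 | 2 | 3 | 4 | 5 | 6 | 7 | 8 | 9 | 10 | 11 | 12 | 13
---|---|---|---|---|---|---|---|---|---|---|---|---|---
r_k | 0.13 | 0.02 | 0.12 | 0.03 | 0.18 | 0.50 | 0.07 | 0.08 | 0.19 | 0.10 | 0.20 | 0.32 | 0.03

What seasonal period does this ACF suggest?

6

The largest autocorrelation is r_6 = 0.50, with a weaker echo at lag 12 (0.32); the remaining lags stay at or below 0.20.
The dominant spike at lag 6 indicates a seasonal period of 6.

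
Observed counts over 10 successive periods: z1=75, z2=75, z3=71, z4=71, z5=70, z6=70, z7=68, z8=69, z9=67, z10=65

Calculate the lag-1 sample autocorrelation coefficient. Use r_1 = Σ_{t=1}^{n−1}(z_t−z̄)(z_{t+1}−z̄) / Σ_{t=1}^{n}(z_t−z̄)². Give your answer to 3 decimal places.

0.560

Mean z̄ = (75 + 75 + 71 + 71 + 70 + 70 + 68 + 69 + 67 + 65)/10 = 70.1000
Numerator Σ_{t=1}^{9}(z_t−z̄)(z_{t+1}−z̄) = 50.8900
Denominator Σ(z_t−z̄)² = 90.9000
r_1 = 50.8900 / 90.9000 = 0.560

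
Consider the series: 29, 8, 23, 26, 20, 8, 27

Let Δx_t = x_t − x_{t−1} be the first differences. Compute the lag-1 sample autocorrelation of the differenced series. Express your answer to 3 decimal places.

-0.365

First differences Δx: -21, 15, 3, -6, -12, 19
Mean of differences = -0.3333
Numerator Σ(Δx_t−Δx̄)(Δx_{t+1}−Δx̄) = -444.1111
Denominator Σ(Δx_t−Δx̄)² = 1215.3333
r_1(Δx) = -444.1111 / 1215.3333 = -0.365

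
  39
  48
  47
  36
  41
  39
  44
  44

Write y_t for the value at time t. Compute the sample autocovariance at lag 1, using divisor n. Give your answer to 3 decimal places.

Mean ȳ = (39 + 48 + 47 + 36 + 41 + 39 + 44 + 44)/8 = 42.2500
Deviations: -3.2500, 5.7500, 4.7500, -6.2500, -1.2500, -3.2500, 1.7500, 1.7500
Σ_{t=1}^{7}(y_t−ȳ)(y_{t+1}−ȳ) = -11.8125
γ_1 = -11.8125 / 8 = -1.477

-1.477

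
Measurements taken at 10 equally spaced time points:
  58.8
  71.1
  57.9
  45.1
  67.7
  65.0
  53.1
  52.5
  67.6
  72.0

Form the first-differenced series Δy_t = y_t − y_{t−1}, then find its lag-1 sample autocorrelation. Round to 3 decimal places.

-0.177

First differences Δy: 12.3, -13.2, -12.8, 22.6, -2.7, -11.9, -0.6, 15.1, 4.4
Mean of differences = 1.4667
Numerator Σ(Δy_t−Δȳ)(Δy_{t+1}−Δȳ) = -244.0678
Denominator Σ(Δy_t−Δȳ)² = 1377.4000
r_1(Δy) = -244.0678 / 1377.4000 = -0.177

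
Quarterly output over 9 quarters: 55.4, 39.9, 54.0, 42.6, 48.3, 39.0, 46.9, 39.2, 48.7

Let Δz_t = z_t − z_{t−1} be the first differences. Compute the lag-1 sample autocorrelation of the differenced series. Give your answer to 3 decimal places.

-0.789

First differences Δz: -15.5, 14.1, -11.4, 5.7, -9.3, 7.9, -7.7, 9.5
Mean of differences = -0.8375
Numerator Σ(Δz_t−Δz̄)(Δz_{t+1}−Δz̄) = -706.0177
Denominator Σ(Δz_t−Δz̄)² = 894.3388
r_1(Δz) = -706.0177 / 894.3388 = -0.789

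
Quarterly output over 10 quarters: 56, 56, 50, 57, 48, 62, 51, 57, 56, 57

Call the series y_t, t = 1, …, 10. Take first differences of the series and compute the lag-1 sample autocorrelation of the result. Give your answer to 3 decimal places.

-0.879

First differences Δy: 0, -6, 7, -9, 14, -11, 6, -1, 1
Mean of differences = 0.1111
Numerator Σ(Δy_t−Δȳ)(Δy_{t+1}−Δȳ) = -458.0123
Denominator Σ(Δy_t−Δȳ)² = 520.8889
r_1(Δy) = -458.0123 / 520.8889 = -0.879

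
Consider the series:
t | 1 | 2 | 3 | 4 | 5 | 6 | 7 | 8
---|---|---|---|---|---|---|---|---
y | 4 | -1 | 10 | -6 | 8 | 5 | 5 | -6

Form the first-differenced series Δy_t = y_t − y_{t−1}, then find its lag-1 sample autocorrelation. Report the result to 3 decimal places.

-0.687

First differences Δy: -5, 11, -16, 14, -3, 0, -11
Mean of differences = -1.4286
Numerator Σ(Δy_t−Δȳ)(Δy_{t+1}−Δȳ) = -490.4694
Denominator Σ(Δy_t−Δȳ)² = 713.7143
r_1(Δy) = -490.4694 / 713.7143 = -0.687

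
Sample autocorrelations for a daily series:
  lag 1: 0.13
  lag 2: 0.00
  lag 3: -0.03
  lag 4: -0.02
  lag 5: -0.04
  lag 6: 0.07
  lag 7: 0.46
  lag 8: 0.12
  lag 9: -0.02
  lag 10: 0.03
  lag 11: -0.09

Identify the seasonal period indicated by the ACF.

7

The largest autocorrelation is r_7 = 0.46; the remaining lags stay at or below 0.13.
The dominant spike at lag 7 indicates a seasonal period of 7.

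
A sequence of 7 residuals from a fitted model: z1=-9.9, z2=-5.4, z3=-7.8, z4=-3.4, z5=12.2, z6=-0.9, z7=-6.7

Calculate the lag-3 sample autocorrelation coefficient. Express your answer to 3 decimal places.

-0.130

Mean z̄ = (-9.9 − 5.4 − 7.8 − 3.4 + 12.2 − 0.9 − 6.7)/7 = -3.1286
Deviations from mean: -6.7714, -2.2714, -4.6714, -0.2714, 15.3286, 2.2286, -3.5714
Numerator Σ_{t=1}^{4}(z_t−z̄)(z_{t+3}−z̄) = -42.4210
Denominator Σ(z_t−z̄)² = 325.5943
r_3 = -42.4210 / 325.5943 = -0.130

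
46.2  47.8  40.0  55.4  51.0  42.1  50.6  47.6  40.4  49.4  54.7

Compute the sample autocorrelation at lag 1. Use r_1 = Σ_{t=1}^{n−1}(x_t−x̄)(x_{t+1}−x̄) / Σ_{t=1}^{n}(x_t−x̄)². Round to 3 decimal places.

-0.251

Mean x̄ = (46.2 + 47.8 + 40.0 + 55.4 + 51.0 + 42.1 + 50.6 + 47.6 + 40.4 + 49.4 + 54.7)/11 = 47.7455
Numerator Σ_{t=1}^{10}(x_t−x̄)(x_{t+1}−x̄) = -69.3648
Denominator Σ(x_t−x̄)² = 276.6673
r_1 = -69.3648 / 276.6673 = -0.251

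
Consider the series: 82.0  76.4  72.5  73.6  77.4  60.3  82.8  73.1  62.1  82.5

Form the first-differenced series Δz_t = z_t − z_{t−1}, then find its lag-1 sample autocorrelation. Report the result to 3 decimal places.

First differences Δz: -5.6, -3.9, 1.1, 3.8, -17.1, 22.5, -9.7, -11.0, 20.4
Mean of differences = 0.0556
Numerator Σ(Δz_t−Δz̄)(Δz_{t+1}−Δz̄) = -763.1586
Denominator Σ(Δz_t−Δz̄)² = 1492.1022
r_1(Δz) = -763.1586 / 1492.1022 = -0.511

-0.511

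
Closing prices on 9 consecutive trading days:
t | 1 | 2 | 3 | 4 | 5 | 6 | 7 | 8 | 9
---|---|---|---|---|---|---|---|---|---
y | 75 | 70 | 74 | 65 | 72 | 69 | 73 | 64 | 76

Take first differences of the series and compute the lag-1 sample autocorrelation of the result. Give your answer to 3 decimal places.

First differences Δy: -5, 4, -9, 7, -3, 4, -9, 12
Mean of differences = 0.1250
Numerator Σ(Δy_t−Δȳ)(Δy_{t+1}−Δȳ) = -295.2656
Denominator Σ(Δy_t−Δȳ)² = 420.8750
r_1(Δy) = -295.2656 / 420.8750 = -0.702

-0.702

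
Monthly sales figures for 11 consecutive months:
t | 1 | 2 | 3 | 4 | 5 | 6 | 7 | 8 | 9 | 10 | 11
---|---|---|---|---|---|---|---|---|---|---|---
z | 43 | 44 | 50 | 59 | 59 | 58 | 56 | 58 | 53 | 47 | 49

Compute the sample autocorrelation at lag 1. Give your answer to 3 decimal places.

Mean z̄ = (43 + 44 + 50 + 59 + 59 + 58 + 56 + 58 + 53 + 47 + 49)/11 = 52.3636
Numerator Σ_{t=1}^{10}(z_t−z̄)(z_{t+1}−z̄) = 223.0496
Denominator Σ(z_t−z̄)² = 368.5455
r_1 = 223.0496 / 368.5455 = 0.605

0.605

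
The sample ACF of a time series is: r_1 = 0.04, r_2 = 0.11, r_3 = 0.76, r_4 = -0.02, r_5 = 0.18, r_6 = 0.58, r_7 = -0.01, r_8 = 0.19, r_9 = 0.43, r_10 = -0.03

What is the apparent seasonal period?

3

The largest autocorrelation is r_3 = 0.76, with weaker echoes at lags 6 (0.58) and 9 (0.43); the remaining lags stay at or below 0.19.
The dominant spike at lag 3 indicates a seasonal period of 3.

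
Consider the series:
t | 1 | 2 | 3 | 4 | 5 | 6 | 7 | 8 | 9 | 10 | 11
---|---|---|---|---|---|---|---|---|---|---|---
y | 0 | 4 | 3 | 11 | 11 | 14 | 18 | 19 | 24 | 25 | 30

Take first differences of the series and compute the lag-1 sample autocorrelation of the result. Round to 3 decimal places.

First differences Δy: 4, -1, 8, 0, 3, 4, 1, 5, 1, 5
Mean of differences = 3.0000
Numerator Σ(Δy_t−Δȳ)(Δy_{t+1}−Δȳ) = -53.0000
Denominator Σ(Δy_t−Δȳ)² = 68.0000
r_1(Δy) = -53.0000 / 68.0000 = -0.779

-0.779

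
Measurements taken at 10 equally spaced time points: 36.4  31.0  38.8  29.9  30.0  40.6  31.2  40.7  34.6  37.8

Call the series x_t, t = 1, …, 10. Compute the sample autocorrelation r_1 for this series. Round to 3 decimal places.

Mean x̄ = (36.4 + 31.0 + 38.8 + 29.9 + 30.0 + 40.6 + 31.2 + 40.7 + 34.6 + 37.8)/10 = 35.1000
Numerator Σ_{t=1}^{9}(x_t−x̄)(x_{t+1}−x̄) = -88.7100
Denominator Σ(x_t−x̄)² = 169.6000
r_1 = -88.7100 / 169.6000 = -0.523

-0.523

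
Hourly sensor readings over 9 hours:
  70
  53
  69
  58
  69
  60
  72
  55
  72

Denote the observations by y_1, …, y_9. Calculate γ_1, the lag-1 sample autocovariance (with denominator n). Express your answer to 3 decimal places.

-41.598

Mean ȳ = (70 + 53 + 69 + 58 + 69 + 60 + 72 + 55 + 72)/9 = 64.2222
Σ_{t=1}^{8}(y_t−ȳ)(y_{t+1}−ȳ) = -374.3827
γ_1 = -374.3827 / 9 = -41.598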